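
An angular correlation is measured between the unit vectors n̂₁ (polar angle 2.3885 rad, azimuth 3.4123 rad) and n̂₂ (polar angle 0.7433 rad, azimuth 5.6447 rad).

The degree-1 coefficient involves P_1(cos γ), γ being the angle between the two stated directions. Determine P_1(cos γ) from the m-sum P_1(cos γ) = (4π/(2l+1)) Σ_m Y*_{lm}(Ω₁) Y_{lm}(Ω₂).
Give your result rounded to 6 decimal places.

-0.821485

Expand P_1 via completeness: Σ_{m} conj(Y_{1,m}) at Ω₁ times Y_{1,m} at Ω₂ —
  m=-1: (-0.227678, -0.063185) × (0.187744, 0.139342) = (-0.033941, -0.043588)  (running Σ = (-0.033941, -0.043588))
  m=0: (-0.356473, -0.000000) × (0.359728, 0.000000) = (-0.128234, -0.000000)  (running Σ = (-0.162174, -0.043588))
  m=1: (0.227678, -0.063185) × (-0.187744, 0.139342) = (-0.033941, 0.043588)  (running Σ = (-0.196115, 0.000000))
Total Σ_m = (-0.196115, 0.000000). Multiply by 4.188790: (-0.821485, 0.000000). P_1(cos γ) = -0.821485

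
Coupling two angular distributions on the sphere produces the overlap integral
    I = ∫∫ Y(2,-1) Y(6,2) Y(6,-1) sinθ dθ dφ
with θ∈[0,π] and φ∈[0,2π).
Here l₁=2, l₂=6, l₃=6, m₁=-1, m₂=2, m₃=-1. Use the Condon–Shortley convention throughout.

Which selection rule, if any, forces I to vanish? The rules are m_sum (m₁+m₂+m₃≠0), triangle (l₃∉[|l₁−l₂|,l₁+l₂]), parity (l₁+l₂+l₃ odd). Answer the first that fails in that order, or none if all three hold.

none

Σmᵢ = 0  ✓
l₃∈[|l₁−l₂|,l₁+l₂]=[4,8], have l₃=6  ✓
Σlᵢ = 14 ⇒ even  ✓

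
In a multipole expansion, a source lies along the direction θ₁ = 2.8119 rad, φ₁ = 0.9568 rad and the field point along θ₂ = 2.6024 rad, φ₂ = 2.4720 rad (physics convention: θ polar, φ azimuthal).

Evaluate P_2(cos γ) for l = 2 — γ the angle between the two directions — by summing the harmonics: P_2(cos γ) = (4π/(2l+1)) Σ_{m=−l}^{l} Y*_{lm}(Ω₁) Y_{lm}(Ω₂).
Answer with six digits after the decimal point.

Expand P_2 via completeness: Σ_{m} conj(Y_{2,m}) at Ω₁ times Y_{2,m} at Ω₂ —
  term(m=-2) = -0.004097-0.000457i   from Y*(Ω₁)=-0.013609+0.038132i, Y(Ω₂)=+0.023375+0.099112i
  term(m=-1) = +0.004476-0.080425i   from Y*(Ω₁)=-0.136339-0.193421i, Y(Ω₂)=+0.266886+0.211264i
  term(m=+0) = +0.202729+0.000000i   from Y*(Ω₁)=+0.531609-0.000000i, Y(Ω₂)=+0.381349+0.000000i
  term(m=+1) = +0.004476+0.080425i   from Y*(Ω₁)=+0.136339-0.193421i, Y(Ω₂)=-0.266886+0.211264i
  term(m=+2) = -0.004097+0.000457i   from Y*(Ω₁)=-0.013609-0.038132i, Y(Ω₂)=+0.023375-0.099112i
Σ over m = +0.203486+0.000000i; ×(4π/5) → +0.511415+0.000000i. Real part: 0.511415

0.511415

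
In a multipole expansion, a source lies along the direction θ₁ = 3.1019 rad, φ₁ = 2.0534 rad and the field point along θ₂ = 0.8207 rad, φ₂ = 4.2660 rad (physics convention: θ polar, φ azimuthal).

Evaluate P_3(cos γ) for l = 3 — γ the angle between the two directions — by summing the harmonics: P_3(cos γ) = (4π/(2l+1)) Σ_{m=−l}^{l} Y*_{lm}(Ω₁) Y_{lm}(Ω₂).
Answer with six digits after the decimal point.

Expand P_3 via completeness: Σ_{m} conj(Y_{3,m}) at Ω₁ times Y_{3,m} at Ω₂ —
  m=-3: (0.00003 - 0.00000j) × (0.15903 - 0.03751j) = 0.00000 - 0.00000j  (running Σ = 0.00000 - 0.00000j)
  m=-2: (0.00092 + 0.00132j) × (-0.23392 - 0.29044j) = 0.00017 - 0.00058j  (running Σ = 0.00017 - 0.00058j)
  m=-1: (-0.02376 + 0.04535j) × (-0.13511 + 0.28230j) = -0.00959 - 0.01283j  (running Σ = -0.00942 - 0.01341j)
  m=0: (-0.74283 + 0.00000j) × (-0.17207 + 0.00000j) = 0.12781 + 0.00000j  (running Σ = 0.11840 - 0.01341j)
  m=1: (0.02376 + 0.04535j) × (0.13511 + 0.28230j) = -0.00959 + 0.01283j  (running Σ = 0.10880 - 0.00058j)
  m=2: (0.00092 - 0.00132j) × (-0.23392 + 0.29044j) = 0.00017 + 0.00058j  (running Σ = 0.10897 - 0.00000j)
  m=3: (-0.00003 - 0.00000j) × (-0.15903 - 0.03751j) = 0.00000 + 0.00000j  (running Σ = 0.10898 - 0.00000j)
Accumulated sum 0.10898 - 0.00000j; after 4π/(2l+1) scaling, 0.19564 - 0.00000j ⇒ P_3 = 0.195638

0.195638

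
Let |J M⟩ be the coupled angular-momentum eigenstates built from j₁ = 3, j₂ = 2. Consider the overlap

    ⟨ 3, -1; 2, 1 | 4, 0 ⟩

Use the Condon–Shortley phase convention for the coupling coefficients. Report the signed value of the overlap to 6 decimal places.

triangle: 1!×5!×3!/10! = 720/3628800
(j±m)!: 2!×4!×3!×1!×4!×4! = 165888
prefactor² = (2J+1)×Δ×N² = 10368/35
  k=0: +1/(0!×1!×4!×3!×1!×0!) = 1/144
  k=1: −1/(1!×0!×3!×2!×2!×1!) = -1/24
Σ = -5/144  ⇒  CG² = 10368/35×(-5/144)² = 5/14
CG = −√(5/14) = -0.597614

−√(5/14) ≈ -0.597614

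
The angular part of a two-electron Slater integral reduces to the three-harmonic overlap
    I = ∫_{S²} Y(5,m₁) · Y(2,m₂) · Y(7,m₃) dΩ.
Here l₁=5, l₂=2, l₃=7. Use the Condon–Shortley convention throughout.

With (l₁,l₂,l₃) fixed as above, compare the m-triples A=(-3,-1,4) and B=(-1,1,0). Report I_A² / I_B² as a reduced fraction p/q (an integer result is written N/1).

99/49

Shared (l₁,l₂,l₃)=(5,2,7): N and (l;000)² cancel in I_A²/I_B².
A: Δ = 0!·10!·4!/15! = 1/15015; Racah Σ t=0..0: t=0:+1/483840 = 1/483840; ⇒ 3j(5 2 7; -3 -1 4)² = 3/91, sgn -1
B: Δ = 0!·10!·4!/15! = 1/15015; Racah Σ t=0..0: t=0:+1/103680 = 1/103680; ⇒ 3j(5 2 7; -1 1 0)² = 7/429, sgn -1
I_A²/I_B² = (3/91)/(7/429) = 99/49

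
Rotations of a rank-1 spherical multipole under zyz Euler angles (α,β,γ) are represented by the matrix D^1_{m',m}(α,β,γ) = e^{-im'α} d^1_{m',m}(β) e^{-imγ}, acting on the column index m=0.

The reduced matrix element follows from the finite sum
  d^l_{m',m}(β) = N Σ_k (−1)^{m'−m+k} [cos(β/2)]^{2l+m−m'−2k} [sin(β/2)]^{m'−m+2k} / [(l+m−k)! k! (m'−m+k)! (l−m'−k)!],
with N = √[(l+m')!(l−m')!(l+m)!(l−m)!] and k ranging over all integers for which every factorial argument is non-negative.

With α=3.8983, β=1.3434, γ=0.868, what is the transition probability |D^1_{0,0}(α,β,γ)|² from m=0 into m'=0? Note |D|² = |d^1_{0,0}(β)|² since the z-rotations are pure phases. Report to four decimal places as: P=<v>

D^1_{0,0}(3.8983,1.3434,0.8680) = e^{-i·0·3.8983}·d^1_{0,0}(1.3434)·e^{-i·0·0.8680}. Compute d first:
With c≡cos(β/2)=0.782765 and s≡sin(β/2)=0.622318, N=[1·1·1·1]^{1/2}=1.000000
Admissible k: 0..1 (factorial args all ≥0)
  k=0: (−1)^0·1.0000/(1)·0.7828^2·0.6223^0 = +0.612721
  k=1: (−1)^1·1.0000/(1)·0.7828^0·0.6223^2 = -0.387279
d^1_{0,0}(1.3434) = +0.612721 -0.387279 = +0.225442
|D^1_{0,0}|² = |d^1_{0,0}(β)|² = (+0.225442)² = 0.050824 (the z-rotation phases have unit modulus)

P=0.0508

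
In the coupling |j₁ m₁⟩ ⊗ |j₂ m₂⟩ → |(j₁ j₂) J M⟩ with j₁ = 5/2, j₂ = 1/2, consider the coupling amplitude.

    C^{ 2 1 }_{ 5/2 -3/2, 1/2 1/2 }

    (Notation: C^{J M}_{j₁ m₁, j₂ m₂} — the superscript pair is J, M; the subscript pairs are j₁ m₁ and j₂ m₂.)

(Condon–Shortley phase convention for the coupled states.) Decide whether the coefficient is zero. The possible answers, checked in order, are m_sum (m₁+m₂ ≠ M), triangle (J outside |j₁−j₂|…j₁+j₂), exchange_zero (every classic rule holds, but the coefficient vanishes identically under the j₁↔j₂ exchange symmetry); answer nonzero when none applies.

m-sum: m₁+m₂ = -3/2+1/2 = -1, M = 1  ✗ ⇒ coefficient is 0

m_sum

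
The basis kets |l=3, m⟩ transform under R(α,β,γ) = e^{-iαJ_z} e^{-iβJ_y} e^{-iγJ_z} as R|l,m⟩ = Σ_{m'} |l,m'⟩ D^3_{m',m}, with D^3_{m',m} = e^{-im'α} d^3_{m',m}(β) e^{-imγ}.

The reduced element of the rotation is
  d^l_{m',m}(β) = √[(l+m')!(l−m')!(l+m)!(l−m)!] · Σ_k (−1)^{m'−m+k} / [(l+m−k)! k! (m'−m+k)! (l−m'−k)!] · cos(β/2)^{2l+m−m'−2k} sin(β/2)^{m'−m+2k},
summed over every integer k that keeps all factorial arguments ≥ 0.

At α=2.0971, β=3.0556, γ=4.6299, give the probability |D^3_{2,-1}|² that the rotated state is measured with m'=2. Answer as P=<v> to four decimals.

P=0.0182

Split into d^3_{2,-1}(β=3.0556) × two z-phases.
Half-angle: c=0.042983, s=0.999076. N=√(120·1·2·24)=75.894664
The bounds max(0,m−m')=0 and min(l+m,l−m')=1 give 2 terms
  k=0: (−1)^3·75.8947/(12)·0.0430^3·0.9991^3 = -0.000501
  k=1: (−1)^4·75.8947/(24)·0.0430^1·0.9991^5 = +0.135297
d^3_{2,-1}(3.0556) = -0.000501 +0.135297 = +0.134797
|D^3_{2,-1}|² = |d^3_{2,-1}(β)|² = (+0.134797)² = 0.018170 (the z-rotation phases have unit modulus)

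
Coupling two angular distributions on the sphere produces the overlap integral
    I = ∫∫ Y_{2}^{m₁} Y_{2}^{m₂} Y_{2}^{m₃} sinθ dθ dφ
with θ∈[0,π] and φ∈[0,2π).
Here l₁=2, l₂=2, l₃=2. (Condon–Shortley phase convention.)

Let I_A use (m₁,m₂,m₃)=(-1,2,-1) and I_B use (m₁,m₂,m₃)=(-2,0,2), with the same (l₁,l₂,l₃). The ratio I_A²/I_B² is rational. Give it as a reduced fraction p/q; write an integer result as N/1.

l's match ⇒ only the (l;m) 3-j factors differ between A and B.
A: triangle coeff Δ(2,2,2) = 1/630; Σ_t [2,2]: t=2:+1/4 = 1/4; (3j)²=3/35 [(2 2 2; -1 2 -1)], sign=-1
B: triangle coeff Δ(2,2,2) = 1/630; Σ_t [2,2]: t=2:+1/8 = 1/8; (3j)²=2/35 [(2 2 2; -2 0 2)], sign=+1
I_A²/I_B² = (3/35)/(2/35) = 3/2

3/2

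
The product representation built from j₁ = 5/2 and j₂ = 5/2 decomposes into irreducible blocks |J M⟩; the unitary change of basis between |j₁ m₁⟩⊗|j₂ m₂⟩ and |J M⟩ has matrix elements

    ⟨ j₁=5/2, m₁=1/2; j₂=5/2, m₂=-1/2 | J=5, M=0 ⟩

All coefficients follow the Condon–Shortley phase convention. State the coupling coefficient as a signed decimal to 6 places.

+√(25/63) = +0.629941

j₁+j₂−J=0  J+j₁−j₂=5  J−j₁+j₂=5  j₁+j₂+J+1=11
(j₁±m₁, j₂±m₂, J±M) = (3,2,2,3,5,5)
P² = 57600/7
sum k=0..0:
  [0] +1/144 = 1/144
S = 1/144
C² = P²·S² = 25/63 ; C = +0.629941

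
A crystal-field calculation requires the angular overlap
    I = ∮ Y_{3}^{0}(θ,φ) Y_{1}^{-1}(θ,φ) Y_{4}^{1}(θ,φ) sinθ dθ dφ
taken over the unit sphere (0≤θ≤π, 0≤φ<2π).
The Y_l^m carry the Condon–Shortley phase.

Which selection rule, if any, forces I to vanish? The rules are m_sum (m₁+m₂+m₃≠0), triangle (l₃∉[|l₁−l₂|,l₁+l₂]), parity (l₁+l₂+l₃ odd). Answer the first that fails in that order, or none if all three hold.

none

azimuthal sum: 0 − 1 + 1 = 0  ✓
2 ≤ 4 ≤ 4 (triangle on l)  ✓
L = 3 + 1 + 4 = 8 (even)  ✓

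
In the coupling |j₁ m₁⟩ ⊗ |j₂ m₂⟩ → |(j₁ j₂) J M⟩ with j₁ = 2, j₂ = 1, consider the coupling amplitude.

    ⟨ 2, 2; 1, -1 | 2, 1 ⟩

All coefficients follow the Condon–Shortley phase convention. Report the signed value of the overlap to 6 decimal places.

√[5·1!3!1!/6! · 4!0!0!2!3!1!] = √(12)
  +(−1)^0/∏(0,1,0,0,3,1)! = 1/6  (running 1/6)
⟨..|..⟩ = √(12)·(1/6) = +0.577350

+0.577350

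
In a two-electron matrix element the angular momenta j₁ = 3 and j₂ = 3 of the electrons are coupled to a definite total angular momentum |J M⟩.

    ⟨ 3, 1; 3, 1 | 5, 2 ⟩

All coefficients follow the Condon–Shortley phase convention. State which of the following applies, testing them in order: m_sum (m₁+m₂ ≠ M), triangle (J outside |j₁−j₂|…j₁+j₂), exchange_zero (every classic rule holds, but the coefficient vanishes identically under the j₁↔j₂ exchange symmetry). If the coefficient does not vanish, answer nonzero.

exchange_zero

m-sum: m₁+m₂ = 1+1 = 2, M = 2  ✓
triangle: |j₁−j₂| = 0 ≤ J = 5 ≤ j₁+j₂ = 6  ✓
exchange: j₁=j₂ and m₁=m₂, and (−1)^(j₁+j₂−J) = (−1)^1 = −1 forces ⟨j₁m₁;j₂m₂|JM⟩ = −⟨j₂m₂;j₁m₁|JM⟩ = −⟨j₁m₁;j₂m₂|JM⟩ ⇒ the coefficient vanishes identically
Racah sum check: Σ_k collapses to 0 ⇒ CG = 0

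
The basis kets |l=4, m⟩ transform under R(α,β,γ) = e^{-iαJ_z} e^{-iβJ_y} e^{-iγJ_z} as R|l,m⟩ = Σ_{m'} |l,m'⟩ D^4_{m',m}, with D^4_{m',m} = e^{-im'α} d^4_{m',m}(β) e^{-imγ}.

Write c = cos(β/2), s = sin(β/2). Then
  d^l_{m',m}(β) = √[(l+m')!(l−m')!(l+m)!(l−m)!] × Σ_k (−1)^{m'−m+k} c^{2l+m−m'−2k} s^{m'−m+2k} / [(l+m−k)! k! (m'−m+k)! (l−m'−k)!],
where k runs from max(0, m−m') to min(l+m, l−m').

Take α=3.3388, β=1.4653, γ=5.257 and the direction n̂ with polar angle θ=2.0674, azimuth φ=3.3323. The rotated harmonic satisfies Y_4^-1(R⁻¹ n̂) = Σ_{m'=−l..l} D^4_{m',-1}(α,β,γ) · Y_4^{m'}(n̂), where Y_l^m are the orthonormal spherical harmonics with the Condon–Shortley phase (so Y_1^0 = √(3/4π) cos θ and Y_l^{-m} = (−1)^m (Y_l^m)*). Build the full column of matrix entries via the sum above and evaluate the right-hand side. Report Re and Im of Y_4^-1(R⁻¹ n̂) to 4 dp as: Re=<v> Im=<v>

Re=0.2040 Im=-0.3293

Need the full column D^4_{m',-1} for m'=−4..4 at α=3.3388, β=1.4653, γ=5.2570.
cos(β/2)=0.743405, sin(β/2)=0.668842
d^4_{-4,-1}: single k=3 term ⇒ +0.508383;  D = +0.494129-0.119538i
d^4_{-3,-1}: k∈[2..3] ⇒ +0.599334 -0.808563 = -0.209230;  D = +0.189783-0.088089i
d^4_{-2,-1}: k∈[1..3] ⇒ +0.356071 -1.441130 +0.777693 = -0.307365;  D = -0.248039+0.181522i
d^4_{-1,-1}: k∈[0..3] ⇒ +0.093283 -1.132634 +1.833650 -0.494757 = +0.299541;  D = -0.202379+0.220834i
d^4_{0,-1}: k∈[0..3] ⇒ -0.375332 +1.822901 -1.475569 +0.199070 = +0.171069;  D = +0.088629-0.146321i
d^4_{1,-1}: k∈[0..3] ⇒ +0.755090 -1.833650 +0.742135 -0.040049 = -0.376474;  D = +0.128173-0.353983i
d^4_{2,-1}: k∈[0..2] ⇒ -0.960753 +1.166540 -0.188854 = +0.016933;  D = +0.002534-0.016742i
d^4_{3,-1}: k∈[0..1] ⇒ +0.808563 -0.392701 = +0.415862;  D = +0.019543+0.415403i
d^4_{4,-1}: single k=0 term ⇒ -0.411517;  D = +0.099504+0.399306i
Y_4^{m'}(θ=2.0674,φ=3.3323) and Σ D·Y over m':
  (+0.4941-0.1195i)·(+0.1912-0.1827i)  (+0.1898-0.0881i)·(+0.3408-0.2194i)  (-0.2480+0.1815i)·(+0.1414-0.0567i)  (-0.2024+0.2208i)·(-0.2746+0.0530i)  (+0.0886-0.1463i)·(-0.2123+0.0000i)  (+0.1282-0.3540i)·(+0.2746+0.0530i)  (+0.0025-0.0167i)·(+0.1414+0.0567i)  (+0.0195+0.4154i)·(-0.3408-0.2194i)  (+0.0995+0.3993i)·(+0.1912+0.1827i)
Y_4^-1(R⁻¹ n̂) = +0.204045-0.329322i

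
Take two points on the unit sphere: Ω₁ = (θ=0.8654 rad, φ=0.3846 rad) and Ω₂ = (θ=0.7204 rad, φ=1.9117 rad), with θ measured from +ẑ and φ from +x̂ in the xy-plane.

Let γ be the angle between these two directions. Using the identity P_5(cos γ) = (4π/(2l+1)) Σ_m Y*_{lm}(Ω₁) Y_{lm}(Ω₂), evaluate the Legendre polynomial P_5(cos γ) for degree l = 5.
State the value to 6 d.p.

Addition theorem: P_5(cos γ) = (4π/11) Σ_m Y*_{lm}(Ω₁) Y_{lm}(Ω₂), m = −5…5:
  m=-5: (-0.040959+0.111446i) × (-0.057469+0.007731i) = +0.001492-0.006721i  (running Σ = +0.001492-0.006721i)
  m=-4: (+0.010356+0.319567i) × (+0.042972-0.204434i) = +0.065775+0.011615i  (running Σ = +0.067268+0.004894i)
  m=-3: (+0.172092+0.388491i) × (+0.346136+0.211307i) = -0.022524+0.170835i  (running Σ = +0.044744+0.175729i)
  m=-2: (+0.119443+0.115635i) × (-0.298869+0.242579i) = -0.063748-0.005585i  (running Σ = -0.019004+0.170143i)
  m=-1: (-0.265447-0.107441i) × (+0.014698+0.041433i) = +0.000550-0.012577i  (running Σ = -0.018455+0.157566i)
  m=0: (-0.249654-0.000000i) × (-0.390161+0.000000i) = +0.097405+0.000000i  (running Σ = +0.078951+0.157566i)
  m=1: (+0.265447-0.107441i) × (-0.014698+0.041433i) = +0.000550+0.012577i  (running Σ = +0.079501+0.170143i)
  m=2: (+0.119443-0.115635i) × (-0.298869-0.242579i) = -0.063748+0.005585i  (running Σ = +0.015752+0.175729i)
  m=3: (-0.172092+0.388491i) × (-0.346136+0.211307i) = -0.022524-0.170835i  (running Σ = -0.006772+0.004894i)
  m=4: (+0.010356-0.319567i) × (+0.042972+0.204434i) = +0.065775-0.011615i  (running Σ = +0.059004-0.006721i)
  m=5: (+0.040959+0.111446i) × (+0.057469+0.007731i) = +0.001492+0.006721i  (running Σ = +0.060496-0.000000i)
Σ over m = +0.060496-0.000000i; ×(4π/11) → +0.069111-0.000000i. Real part: 0.069111

0.069111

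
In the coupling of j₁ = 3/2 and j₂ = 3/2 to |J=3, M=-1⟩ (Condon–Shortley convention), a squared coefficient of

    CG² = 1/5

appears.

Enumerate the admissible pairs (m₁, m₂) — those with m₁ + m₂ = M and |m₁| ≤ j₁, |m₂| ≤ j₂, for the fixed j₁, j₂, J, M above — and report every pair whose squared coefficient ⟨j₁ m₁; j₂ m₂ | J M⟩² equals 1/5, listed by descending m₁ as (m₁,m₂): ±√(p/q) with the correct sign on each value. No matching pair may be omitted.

(1/2,-3/2): +√(1/5); (-3/2,1/2): +√(1/5)

Admissible pairs with m₁+m₂ = M = -1: (-3/2,1/2), (-1/2,-1/2), (1/2,-3/2)
  (m₁,m₂)=(1/2,-3/2): CG² = 1/5, CG = +√(1/5)   ← matches the target
  (m₁,m₂)=(-1/2,-1/2): CG² = 3/5, CG = +√(3/5)
  (m₁,m₂)=(-3/2,1/2): CG² = 1/5, CG = +√(1/5)   ← matches the target
Pairs with CG² = 1/5: (1/2,-3/2): +√(1/5); (-3/2,1/2): +√(1/5)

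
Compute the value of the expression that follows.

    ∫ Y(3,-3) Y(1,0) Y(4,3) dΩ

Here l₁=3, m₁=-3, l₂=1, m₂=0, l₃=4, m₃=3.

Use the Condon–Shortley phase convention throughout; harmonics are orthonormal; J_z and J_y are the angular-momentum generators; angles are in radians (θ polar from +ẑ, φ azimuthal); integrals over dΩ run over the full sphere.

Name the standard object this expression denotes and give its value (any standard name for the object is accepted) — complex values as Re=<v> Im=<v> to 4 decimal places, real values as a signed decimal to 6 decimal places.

Gaunt coefficient, -0.162868

This is a Gaunt coefficient — the integral of a triple product of spherical harmonics over the sphere.
Rules hold: Σm=0, L=8 even, 2≤4≤4.
N = 7·3·9 = 189
Δ = 0!·6!·2!/9! = 1/252
Racah Σ t=0..0: t=0:+1/36 = 1/36
⇒ 3j(3 1 4; 0 0 0)² = 4/63, sgn +1
Racah Σ t=0..0: t=0:+1/720 = 1/720
⇒ 3j(3 1 4; -3 0 3)² = 1/36, sgn -1
4πI² = N·(3j₀)²·(3jₘ)² = 1/3
I = -1·√(0.333333/4π) = -0.16286750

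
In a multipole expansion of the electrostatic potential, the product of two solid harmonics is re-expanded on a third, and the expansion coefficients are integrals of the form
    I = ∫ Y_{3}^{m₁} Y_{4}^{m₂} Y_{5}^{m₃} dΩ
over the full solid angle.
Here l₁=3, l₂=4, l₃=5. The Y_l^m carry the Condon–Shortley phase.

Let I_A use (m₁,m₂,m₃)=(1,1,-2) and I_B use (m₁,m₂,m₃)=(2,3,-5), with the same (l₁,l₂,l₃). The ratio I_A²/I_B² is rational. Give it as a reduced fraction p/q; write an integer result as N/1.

Same 3,4,5: normalisation and zero-m 3j drop out of the ratio.
A: Δ: 2! 4! 6! / 13! → 1/180180; sum: t=0:+1/960 t=1:−1/288 t=2:+1/1728 = -1/540; 3j²(3 4 5; 1 1 -2) = Δ·Π!·Σ² = 128/6435  (sign +1)
B: Δ: 2! 4! 6! / 13! → 1/180180; sum: t=1:−1/17280 = -1/17280; 3j²(3 4 5; 2 3 -5) = Δ·Π!·Σ² = 35/858  (sign -1)
I_A²/I_B² = (128/6435)/(35/858) = 256/525

256/525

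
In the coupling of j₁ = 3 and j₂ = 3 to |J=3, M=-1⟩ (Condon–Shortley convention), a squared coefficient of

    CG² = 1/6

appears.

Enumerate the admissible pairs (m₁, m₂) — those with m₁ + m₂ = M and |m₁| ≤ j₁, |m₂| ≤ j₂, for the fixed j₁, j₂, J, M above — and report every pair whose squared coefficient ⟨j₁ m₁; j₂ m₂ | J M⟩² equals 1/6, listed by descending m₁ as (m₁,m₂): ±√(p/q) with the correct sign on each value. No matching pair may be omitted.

(0,-1): −√(1/6); (-1,0): +√(1/6)

Admissible pairs with m₁+m₂ = M = -1: (-3,2), (-2,1), (-1,0), (0,-1), (1,-2), (2,-3)
  (m₁,m₂)=(2,-3): CG² = 1/3, CG = +√(1/3)
  (m₁,m₂)=(1,-2): CG² = 0/1, CG = 0
  (m₁,m₂)=(0,-1): CG² = 1/6, CG = −√(1/6)   ← matches the target
  (m₁,m₂)=(-1,0): CG² = 1/6, CG = +√(1/6)   ← matches the target
  (m₁,m₂)=(-2,1): CG² = 0/1, CG = 0
  (m₁,m₂)=(-3,2): CG² = 1/3, CG = −√(1/3)
Pairs with CG² = 1/6: (0,-1): −√(1/6); (-1,0): +√(1/6)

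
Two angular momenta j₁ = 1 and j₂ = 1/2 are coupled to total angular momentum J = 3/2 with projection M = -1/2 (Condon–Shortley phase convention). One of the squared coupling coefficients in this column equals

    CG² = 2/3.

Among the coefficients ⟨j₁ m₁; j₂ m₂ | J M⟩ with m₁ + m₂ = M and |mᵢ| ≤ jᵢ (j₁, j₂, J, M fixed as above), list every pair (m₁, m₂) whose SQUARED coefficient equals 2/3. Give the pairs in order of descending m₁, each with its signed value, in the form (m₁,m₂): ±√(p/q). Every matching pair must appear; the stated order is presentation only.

Admissible pairs with m₁+m₂ = M = -1/2: (-1,1/2), (0,-1/2)
  (m₁,m₂)=(0,-1/2): CG² = 2/3, CG = +√(2/3)   ← matches the target
  (m₁,m₂)=(-1,1/2): CG² = 1/3, CG = +√(1/3)
Pairs with CG² = 2/3: (0,-1/2): +√(2/3)

(0,-1/2): +√(2/3)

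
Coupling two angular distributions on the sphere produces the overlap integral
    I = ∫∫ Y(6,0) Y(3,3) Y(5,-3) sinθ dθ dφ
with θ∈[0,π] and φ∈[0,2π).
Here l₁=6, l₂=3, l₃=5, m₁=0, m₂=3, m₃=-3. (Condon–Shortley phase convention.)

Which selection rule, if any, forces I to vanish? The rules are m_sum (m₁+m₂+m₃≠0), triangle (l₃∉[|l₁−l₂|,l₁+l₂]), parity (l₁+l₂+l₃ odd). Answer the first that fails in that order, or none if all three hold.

none

m₁+m₂+m₃ = 0 + 3 − 3 = 0  ✓
triangle: |6−3|=3 ≤ l₃=5 ≤ 6+3=9  ✓
parity: l₁+l₂+l₃ = 14 is even  ✓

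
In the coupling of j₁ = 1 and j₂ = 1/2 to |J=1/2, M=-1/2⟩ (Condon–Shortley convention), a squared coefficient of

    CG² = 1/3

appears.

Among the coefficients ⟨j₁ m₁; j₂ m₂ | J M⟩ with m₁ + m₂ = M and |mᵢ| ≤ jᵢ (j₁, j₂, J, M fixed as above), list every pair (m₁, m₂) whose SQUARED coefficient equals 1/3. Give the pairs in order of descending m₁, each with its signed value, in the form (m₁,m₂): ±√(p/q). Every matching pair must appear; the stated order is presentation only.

(0,-1/2): +√(1/3)

Admissible pairs with m₁+m₂ = M = -1/2: (-1,1/2), (0,-1/2)
  (m₁,m₂)=(0,-1/2): CG² = 1/3, CG = +√(1/3)   ← matches the target
  (m₁,m₂)=(-1,1/2): CG² = 2/3, CG = −√(2/3)
Pairs with CG² = 1/3: (0,-1/2): +√(1/3)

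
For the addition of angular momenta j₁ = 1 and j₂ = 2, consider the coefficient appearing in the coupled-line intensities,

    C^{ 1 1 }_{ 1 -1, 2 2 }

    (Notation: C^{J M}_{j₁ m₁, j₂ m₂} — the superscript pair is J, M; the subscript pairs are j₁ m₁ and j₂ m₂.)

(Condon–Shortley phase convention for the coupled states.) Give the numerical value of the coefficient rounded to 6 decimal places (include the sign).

j₁+j₂−J=2  J+j₁−j₂=0  J−j₁+j₂=2  j₁+j₂+J+1=5
(j₁±m₁, j₂±m₂, J±M) = (0,2,4,0,2,0)
P² = 48/5
sum k=2..2:
  [2] +1/4 = 1/4
S = 1/4
C² = P²·S² = 3/5 ; C = +0.774597

+√(3/5) = +0.774597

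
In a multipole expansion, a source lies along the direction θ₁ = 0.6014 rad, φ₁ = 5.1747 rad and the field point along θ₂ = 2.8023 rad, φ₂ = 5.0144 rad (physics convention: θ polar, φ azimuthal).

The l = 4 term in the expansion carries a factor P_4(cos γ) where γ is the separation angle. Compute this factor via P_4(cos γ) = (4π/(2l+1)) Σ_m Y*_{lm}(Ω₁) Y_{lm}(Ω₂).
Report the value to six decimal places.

Expand P_4 via completeness: Σ_{m} conj(Y_{4,m}) at Ω₁ times Y_{4,m} at Ω₂ —
  term(m=-4) = 0.00020 + 0.00015j   from Y*(Ω₁)=-0.01247 + 0.04360j, Y(Ω₂)=0.00193 - 0.00508j
  term(m=-3) = -0.00721 - 0.00376j   from Y*(Ω₁)=-0.18378 + 0.03418j, Y(Ω₂)=0.03425 + 0.02684j
  term(m=-2) = 0.07396 + 0.02456j   from Y*(Ω₁)=-0.24240 - 0.32140j, Y(Ω₂)=-0.15934 + 0.10996j
  term(m=-1) = -0.18350 - 0.02967j   from Y*(Ω₁)=0.17317 - 0.34749j, Y(Ω₂)=-0.14241 - 0.45711j
  term(m=+0) = -0.05451 + 0.00000j   from Y*(Ω₁)=-0.12887 + 0.00000j, Y(Ω₂)=0.42300 + 0.00000j
  term(m=+1) = -0.18350 + 0.02967j   from Y*(Ω₁)=-0.17317 - 0.34749j, Y(Ω₂)=0.14241 - 0.45711j
  term(m=+2) = 0.07396 - 0.02456j   from Y*(Ω₁)=-0.24240 + 0.32140j, Y(Ω₂)=-0.15934 - 0.10996j
  term(m=+3) = -0.00721 + 0.00376j   from Y*(Ω₁)=0.18378 + 0.03418j, Y(Ω₂)=-0.03425 + 0.02684j
  term(m=+4) = 0.00020 - 0.00015j   from Y*(Ω₁)=-0.01247 - 0.04360j, Y(Ω₂)=0.00193 + 0.00508j
Accumulated sum -0.28762 - 0.00000j; after 4π/(2l+1) scaling, -0.40159 - 0.00000j ⇒ P_4 = -0.401591

-0.401591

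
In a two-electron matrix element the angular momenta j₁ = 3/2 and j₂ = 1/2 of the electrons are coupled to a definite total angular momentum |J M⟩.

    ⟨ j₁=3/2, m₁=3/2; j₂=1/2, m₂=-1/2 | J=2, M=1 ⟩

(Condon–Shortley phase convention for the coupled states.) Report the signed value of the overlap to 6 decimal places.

+√(1/4) = +0.500000

√[5·0!3!1!/5! · 3!0!0!1!3!1!] = √(9)
  +(−1)^0/∏(0,0,0,0,3,1)! = 1/6  (running 1/6)
⟨..|..⟩ = √(9)·(1/6) = +0.500000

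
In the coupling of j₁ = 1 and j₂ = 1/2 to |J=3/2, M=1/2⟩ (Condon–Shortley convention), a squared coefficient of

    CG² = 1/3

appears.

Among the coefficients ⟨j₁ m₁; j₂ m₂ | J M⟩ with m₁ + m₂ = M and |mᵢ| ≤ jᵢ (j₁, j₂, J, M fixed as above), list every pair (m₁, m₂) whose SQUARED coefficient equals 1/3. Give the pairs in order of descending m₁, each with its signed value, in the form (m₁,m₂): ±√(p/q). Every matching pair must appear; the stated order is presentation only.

Admissible pairs with m₁+m₂ = M = 1/2: (0,1/2), (1,-1/2)
  (m₁,m₂)=(1,-1/2): CG² = 1/3, CG = +√(1/3)   ← matches the target
  (m₁,m₂)=(0,1/2): CG² = 2/3, CG = +√(2/3)
Pairs with CG² = 1/3: (1,-1/2): +√(1/3)

(1,-1/2): +√(1/3)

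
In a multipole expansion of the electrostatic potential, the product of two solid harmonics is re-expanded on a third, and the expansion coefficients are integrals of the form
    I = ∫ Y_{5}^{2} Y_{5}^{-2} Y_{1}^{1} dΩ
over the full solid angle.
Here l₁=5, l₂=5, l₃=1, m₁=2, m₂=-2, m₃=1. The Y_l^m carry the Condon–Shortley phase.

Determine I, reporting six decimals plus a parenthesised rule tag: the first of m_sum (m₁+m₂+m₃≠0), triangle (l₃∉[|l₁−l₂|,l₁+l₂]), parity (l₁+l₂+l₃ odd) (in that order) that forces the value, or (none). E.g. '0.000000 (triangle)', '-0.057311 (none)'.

2 − 2 + 1 = 1 ≠ 0: azimuthal integral kills it; I = 0

0.000000 (m_sum)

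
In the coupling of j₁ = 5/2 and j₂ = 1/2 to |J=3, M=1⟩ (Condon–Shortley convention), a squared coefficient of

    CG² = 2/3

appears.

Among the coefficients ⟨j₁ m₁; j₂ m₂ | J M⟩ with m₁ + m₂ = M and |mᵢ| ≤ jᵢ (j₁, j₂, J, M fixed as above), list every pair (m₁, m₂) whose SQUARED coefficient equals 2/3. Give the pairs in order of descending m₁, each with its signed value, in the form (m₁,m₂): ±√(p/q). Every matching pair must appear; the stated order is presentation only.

(1/2,1/2): +√(2/3)

Admissible pairs with m₁+m₂ = M = 1: (1/2,1/2), (3/2,-1/2)
  (m₁,m₂)=(3/2,-1/2): CG² = 1/3, CG = +√(1/3)
  (m₁,m₂)=(1/2,1/2): CG² = 2/3, CG = +√(2/3)   ← matches the target
Pairs with CG² = 2/3: (1/2,1/2): +√(2/3)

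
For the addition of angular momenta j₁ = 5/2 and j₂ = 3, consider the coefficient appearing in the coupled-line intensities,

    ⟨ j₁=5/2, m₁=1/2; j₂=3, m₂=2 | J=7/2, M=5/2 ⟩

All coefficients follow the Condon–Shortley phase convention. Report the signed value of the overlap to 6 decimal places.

−√(2/63) ≈ -0.178174

√[8·2!3!4!/10! · 3!2!5!1!6!1!] = √(4608/7)
  +(−1)^1/∏(1,1,1,4,2,0)! = -1/48  (running -1/48)
  +(−1)^2/∏(2,0,0,3,3,1)! = 1/72  (running -1/144)
⟨..|..⟩ = √(4608/7)·(-1/144) = -0.178174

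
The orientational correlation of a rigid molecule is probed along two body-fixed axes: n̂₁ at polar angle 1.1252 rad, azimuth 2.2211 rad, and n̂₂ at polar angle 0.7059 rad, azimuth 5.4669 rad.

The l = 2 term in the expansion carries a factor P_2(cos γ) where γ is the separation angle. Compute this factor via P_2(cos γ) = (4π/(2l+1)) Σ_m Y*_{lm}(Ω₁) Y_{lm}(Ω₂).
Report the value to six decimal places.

-0.403075

Summing Y*_{l m}(θ₁,φ₁)·Y_{l m}(θ₂,φ₂) over m ∈ [−2, 2]; prefactor 4π/(2·2+1) = 2.513274:
  term(m=-2) = 0.05002 - 0.01058j   from Y*(Ω₁)=-0.08395 - 0.30311j, Y(Ω₂)=-0.01004 + 0.16225j
  term(m=-1) = -0.11397 + 0.01192j   from Y*(Ω₁)=-0.18190 + 0.23913j, Y(Ω₂)=0.26123 + 0.27789j
  term(m=+0) = -0.03248 + 0.00000j   from Y*(Ω₁)=-0.13963 + 0.00000j, Y(Ω₂)=0.23260 + 0.00000j
  term(m=+1) = -0.11397 - 0.01192j   from Y*(Ω₁)=0.18190 + 0.23913j, Y(Ω₂)=-0.26123 + 0.27789j
  term(m=+2) = 0.05002 + 0.01058j   from Y*(Ω₁)=-0.08395 + 0.30311j, Y(Ω₂)=-0.01004 - 0.16225j
Accumulated sum -0.16038 + 0.00000j; after 4π/(2l+1) scaling, -0.40307 + 0.00000j ⇒ P_2 = -0.403075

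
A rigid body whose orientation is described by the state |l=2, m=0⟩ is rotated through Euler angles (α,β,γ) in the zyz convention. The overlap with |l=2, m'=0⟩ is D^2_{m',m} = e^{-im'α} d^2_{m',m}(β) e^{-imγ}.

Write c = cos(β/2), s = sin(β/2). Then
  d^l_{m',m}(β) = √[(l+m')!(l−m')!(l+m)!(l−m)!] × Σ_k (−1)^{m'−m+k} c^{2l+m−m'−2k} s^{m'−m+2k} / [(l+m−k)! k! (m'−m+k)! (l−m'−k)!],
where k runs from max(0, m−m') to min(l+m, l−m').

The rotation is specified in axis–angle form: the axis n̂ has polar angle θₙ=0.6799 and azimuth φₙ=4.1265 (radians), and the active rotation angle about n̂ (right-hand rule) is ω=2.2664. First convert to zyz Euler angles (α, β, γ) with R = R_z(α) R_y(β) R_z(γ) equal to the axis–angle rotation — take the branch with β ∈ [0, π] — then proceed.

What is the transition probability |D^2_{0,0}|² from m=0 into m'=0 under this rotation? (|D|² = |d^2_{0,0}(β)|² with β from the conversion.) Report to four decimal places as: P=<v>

P=0.0991

Axis–angle → zyz. n̂ = (sinθₙcosφₙ, sinθₙsinφₙ, cosθₙ) = (-0.347642, -0.523859, +0.777636), ω = 2.2664.
R = I cosω + sinω [n̂]ₓ + (1−cosω) n̂n̂ᵀ gives
  R = [-0.442544, -0.298141, -0.845734; +0.895789, -0.190554, -0.401561; -0.041436, -0.935308, +0.351400]
β = atan2(√(R₁₃²+R₂₃²), R₃₃) = 1.211730; α = atan2(R₂₃, R₁₃) mod 2π = 3.584884; γ = atan2(R₃₂, −R₃₁) mod 2π = 4.756662
Split into d^2_{0,0}(β=1.2117) × two z-phases.
With c≡cos(β/2)=0.822010 and s≡sin(β/2)=0.569473, N=[2·2·2·2]^{1/2}=4.000000
The bounds max(0,m−m')=0 and min(l+m,l−m')=2 give 3 terms
  k=0: (−1)^0·4.0000/(4)·0.8220^4·0.5695^0 = +0.456571
  k=1: (−1)^1·4.0000/(1)·0.8220^2·0.5695^2 = -0.876518
  k=2: (−1)^2·4.0000/(4)·0.8220^0·0.5695^4 = +0.105170
d^2_{0,0}(1.2117) = +0.456571 -0.876518 +0.105170 = -0.314777
|D^2_{0,0}|² = |d^2_{0,0}(β)|² = (-0.314777)² = 0.099084 (the z-rotation phases have unit modulus)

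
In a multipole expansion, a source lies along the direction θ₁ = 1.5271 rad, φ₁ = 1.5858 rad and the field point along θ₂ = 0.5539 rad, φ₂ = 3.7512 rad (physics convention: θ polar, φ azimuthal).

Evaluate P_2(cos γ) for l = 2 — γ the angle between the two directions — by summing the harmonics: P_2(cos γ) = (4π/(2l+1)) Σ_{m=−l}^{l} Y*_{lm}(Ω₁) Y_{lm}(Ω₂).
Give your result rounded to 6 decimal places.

-0.400751

Term-by-term m-sum for l=2 (normalisation 4π/5 = 2.513274):
  m=-2: (-0.385364, -0.011567) × (0.036806, -0.100338) = (-0.015344, 0.038241)  (running Σ = (-0.015344, 0.038241))
  m=-1: (-0.000506, 0.033711) × (-0.283353, 0.197876) = (-0.006527, -0.009652)  (running Σ = (-0.021872, 0.028589))
  m=0: (-0.313586, -0.000000) × (0.368991, 0.000000) = (-0.115711, -0.000000)  (running Σ = (-0.137582, 0.028589))
  m=1: (0.000506, 0.033711) × (0.283353, 0.197876) = (-0.006527, 0.009652)  (running Σ = (-0.144109, 0.038241))
  m=2: (-0.385364, 0.011567) × (0.036806, 0.100338) = (-0.015344, -0.038241)  (running Σ = (-0.159454, 0.000000))
Accumulated sum (-0.159454, 0.000000); after 4π/(2l+1) scaling, (-0.400751, 0.000000) ⇒ P_2 = -0.400751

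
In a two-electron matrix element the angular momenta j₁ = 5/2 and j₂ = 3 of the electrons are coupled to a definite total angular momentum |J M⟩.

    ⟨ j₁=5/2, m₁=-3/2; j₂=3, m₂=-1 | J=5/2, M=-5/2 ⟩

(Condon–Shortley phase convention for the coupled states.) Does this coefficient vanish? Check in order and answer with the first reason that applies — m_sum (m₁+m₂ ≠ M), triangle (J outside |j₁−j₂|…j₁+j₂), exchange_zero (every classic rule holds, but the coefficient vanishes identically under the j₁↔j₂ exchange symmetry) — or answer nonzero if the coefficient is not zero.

m-sum: m₁+m₂ = -3/2+(-1) = -5/2, M = -5/2  ✓
triangle: |j₁−j₂| = 1/2 ≤ J = 5/2 ≤ j₁+j₂ = 11/2  ✓
exchange: j₁≠j₂ or m₁≠m₂ — the exchange symmetry imposes no constraint here
value check: CG = +√(2/7) = +0.534522 ≠ 0

nonzero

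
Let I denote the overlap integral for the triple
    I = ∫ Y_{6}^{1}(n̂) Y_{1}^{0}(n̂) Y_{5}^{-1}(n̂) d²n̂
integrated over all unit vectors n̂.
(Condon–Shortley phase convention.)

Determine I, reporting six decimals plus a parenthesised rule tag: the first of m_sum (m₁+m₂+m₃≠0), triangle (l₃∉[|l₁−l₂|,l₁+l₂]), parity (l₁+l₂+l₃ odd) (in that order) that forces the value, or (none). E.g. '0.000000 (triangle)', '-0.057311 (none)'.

Checks pass: Σm=0; 12 even; l₃=5∈[5,7].
(2·6+1)(2·1+1)(2·5+1) = 429
Δ: 2! 10! 0! / 13! → 1/858
sum: t=1:−1/14400 = -1/14400
3j²(6 1 5; 0 0 0) = Δ·Π!·Σ² = 6/143  (sign +1)
sum: t=1:−1/17280 = -1/17280
3j²(6 1 5; 1 0 -1) = Δ·Π!·Σ² = 35/858  (sign -1)
combine: 4πI² = 429·6/143·35/858 = 105/143
take √, sign -1: I = -0.24172507
No selection rule forces the value: the integral is nonzero (none).

-0.241725 (none)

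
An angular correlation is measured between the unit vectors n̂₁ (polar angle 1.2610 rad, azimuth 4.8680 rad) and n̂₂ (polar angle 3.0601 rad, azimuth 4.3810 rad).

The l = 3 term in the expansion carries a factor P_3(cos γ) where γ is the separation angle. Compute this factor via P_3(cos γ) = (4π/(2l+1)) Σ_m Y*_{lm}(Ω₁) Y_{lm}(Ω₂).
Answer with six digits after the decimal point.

Expand P_3 via completeness: Σ_{m} conj(Y_{3,m}) at Ω₁ times Y_{3,m} at Ω₂ —
  term(m=-3) = +0.000009+0.000081i   from Y*(Ω₁)=-0.162215+0.321864i, Y(Ω₂)=+0.000189-0.000123i
  term(m=-2) = -0.001072-0.001578i   from Y*(Ω₁)=-0.269033-0.086541i, Y(Ω₂)=+0.005321+0.004153i
  term(m=-1) = -0.015195-0.008046i   from Y*(Ω₁)=-0.025535+0.162768i, Y(Ω₂)=-0.033954+0.098681i
  term(m=+0) = +0.211006+0.000000i   from Y*(Ω₁)=-0.288435-0.000000i, Y(Ω₂)=-0.731553+0.000000i
  term(m=+1) = -0.015195+0.008046i   from Y*(Ω₁)=+0.025535+0.162768i, Y(Ω₂)=+0.033954+0.098681i
  term(m=+2) = -0.001072+0.001578i   from Y*(Ω₁)=-0.269033+0.086541i, Y(Ω₂)=+0.005321-0.004153i
  term(m=+3) = +0.000009-0.000081i   from Y*(Ω₁)=+0.162215+0.321864i, Y(Ω₂)=-0.000189-0.000123i
Σ over m = +0.178489+0.000000i; ×(4π/7) → +0.320423+0.000000i. Real part: 0.320423

0.320423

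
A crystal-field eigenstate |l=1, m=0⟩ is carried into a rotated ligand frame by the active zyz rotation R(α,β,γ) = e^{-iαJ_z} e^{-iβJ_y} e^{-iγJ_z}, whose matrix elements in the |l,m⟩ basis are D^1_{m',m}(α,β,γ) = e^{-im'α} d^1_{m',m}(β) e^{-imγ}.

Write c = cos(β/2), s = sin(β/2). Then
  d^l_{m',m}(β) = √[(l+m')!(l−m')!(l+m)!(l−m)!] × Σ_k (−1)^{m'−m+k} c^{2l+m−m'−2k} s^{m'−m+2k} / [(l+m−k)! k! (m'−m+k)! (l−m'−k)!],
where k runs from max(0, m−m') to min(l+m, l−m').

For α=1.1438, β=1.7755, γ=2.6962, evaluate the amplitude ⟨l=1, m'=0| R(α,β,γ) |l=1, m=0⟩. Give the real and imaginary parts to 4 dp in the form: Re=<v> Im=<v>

First d^1_{0,0}(β=1.7755), then the phase factors e^{-i(0)α} and e^{-i(0)γ}:
With c≡cos(β/2)=0.631159 and s≡sin(β/2)=0.775654, N=[1·1·1·1]^{1/2}=1.000000
The bounds max(0,m−m')=0 and min(l+m,l−m')=1 give 2 terms
  k=0: (−1)^0·1.0000/(1)·0.6312^2·0.7757^0 = +0.398361
  k=1: (−1)^1·1.0000/(1)·0.6312^0·0.7757^2 = -0.601639
d^1_{0,0}(1.7755) = +0.398361 -0.601639 = -0.203277
D = (+1.000000+0.000000i)·(-0.203277)·(+1.000000+0.000000i) = -0.203277+0.000000i

Re=-0.2033 Im=0.0000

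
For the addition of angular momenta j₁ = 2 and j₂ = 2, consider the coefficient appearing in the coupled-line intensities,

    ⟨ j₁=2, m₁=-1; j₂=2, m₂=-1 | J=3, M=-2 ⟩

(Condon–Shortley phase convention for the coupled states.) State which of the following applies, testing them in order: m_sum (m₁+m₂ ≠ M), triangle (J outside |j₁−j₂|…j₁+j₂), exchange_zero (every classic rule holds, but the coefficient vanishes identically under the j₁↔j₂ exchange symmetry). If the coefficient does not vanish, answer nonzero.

m-sum: m₁+m₂ = -1+(-1) = -2, M = -2  ✓
triangle: |j₁−j₂| = 0 ≤ J = 3 ≤ j₁+j₂ = 4  ✓
exchange: j₁=j₂ and m₁=m₂, and (−1)^(j₁+j₂−J) = (−1)^1 = −1 forces ⟨j₁m₁;j₂m₂|JM⟩ = −⟨j₂m₂;j₁m₁|JM⟩ = −⟨j₁m₁;j₂m₂|JM⟩ ⇒ the coefficient vanishes identically
Racah sum check: Σ_k collapses to 0 ⇒ CG = 0

exchange_zero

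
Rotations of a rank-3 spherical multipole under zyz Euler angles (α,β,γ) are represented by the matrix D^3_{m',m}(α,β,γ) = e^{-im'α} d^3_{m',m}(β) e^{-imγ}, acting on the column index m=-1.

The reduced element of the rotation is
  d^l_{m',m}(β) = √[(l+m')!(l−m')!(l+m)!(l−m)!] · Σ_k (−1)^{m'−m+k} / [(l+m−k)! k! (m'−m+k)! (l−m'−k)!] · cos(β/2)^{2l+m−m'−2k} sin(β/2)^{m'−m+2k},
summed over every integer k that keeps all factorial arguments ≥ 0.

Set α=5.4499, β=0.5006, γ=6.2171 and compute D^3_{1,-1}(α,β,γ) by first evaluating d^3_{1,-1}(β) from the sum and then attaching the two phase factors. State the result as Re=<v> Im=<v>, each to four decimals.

Re=0.2133 Im=0.2057

Split into d^3_{1,-1}(β=0.5006) × two z-phases.
Half-angle: c=0.968838, s=0.247695. N=√(24·2·2·24)=48.000000
The bounds max(0,m−m')=0 and min(l+m,l−m')=2 give 3 terms
  k=0: (−1)^2·48.0000/(8)·0.9688^4·0.2477^2 = +0.324332
  k=1: (−1)^3·48.0000/(6)·0.9688^2·0.2477^4 = -0.028266
  k=2: (−1)^4·48.0000/(48)·0.9688^0·0.2477^6 = +0.000231
d^3_{1,-1}(0.5006) = +0.324332 -0.028266 +0.000231 = +0.296297
Phases: e^{-i·(1)·5.4499}=+0.672448+0.740145i, e^{-i·(-1)·6.2171}=+0.997817-0.066037i ⇒ D=+0.213291+0.205666i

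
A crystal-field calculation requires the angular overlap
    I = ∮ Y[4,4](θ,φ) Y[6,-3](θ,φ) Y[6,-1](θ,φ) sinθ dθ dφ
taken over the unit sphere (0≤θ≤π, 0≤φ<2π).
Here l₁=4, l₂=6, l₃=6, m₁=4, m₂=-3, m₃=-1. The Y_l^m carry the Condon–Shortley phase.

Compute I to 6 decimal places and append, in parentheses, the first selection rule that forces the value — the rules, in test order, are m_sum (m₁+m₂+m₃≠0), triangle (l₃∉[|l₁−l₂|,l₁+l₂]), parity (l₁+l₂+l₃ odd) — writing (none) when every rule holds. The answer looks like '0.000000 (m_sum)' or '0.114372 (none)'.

-0.167630 (none)

Rules hold: Σm=0, L=16 even, 2≤6≤10.
N = 9·13·13 = 1521
Δ = 4!·4!·8!/17! = 1/15315300
Racah Σ t=0..4: t=0:+1/829440 t=1:−1/25920 t=2:+1/9216 t=3:−1/25920 t=4:+1/829440 = 7/207360
⇒ 3j(4 6 6; 0 0 0)² = 28/2431, sgn +1
Racah Σ t=0..0: t=0:+1/414720 = 1/414720
⇒ 3j(4 6 6; 4 -3 -1)² = 49/2431, sgn -1
4πI² = N·(3j₀)²·(3jₘ)² = 12348/34969
I = -1·√(0.353113/4π) = -0.16763001
No selection rule forces the value: the integral is nonzero (none).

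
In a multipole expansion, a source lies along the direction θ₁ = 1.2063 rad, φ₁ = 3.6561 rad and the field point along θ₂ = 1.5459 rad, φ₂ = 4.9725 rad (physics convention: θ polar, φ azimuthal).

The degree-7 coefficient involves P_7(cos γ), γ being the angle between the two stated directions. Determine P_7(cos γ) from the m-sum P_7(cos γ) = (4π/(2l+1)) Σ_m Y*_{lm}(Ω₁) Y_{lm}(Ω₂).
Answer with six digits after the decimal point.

-0.283875

Expand P_7 via completeness: Σ_{m} conj(Y_{7,m}) at Ω₁ times Y_{7,m} at Ω₂ —
  m=-7: (+0.278460+0.137948i) × (-0.483447+0.123434i) = -0.151648-0.032319i  (running Σ = -0.151648-0.032319i)
  m=-6: (-0.442979+0.024188i) × (-0.000471+0.046487i) = -0.000916-0.020604i  (running Σ = -0.152564-0.052923i)
  m=-5: (+0.143481-0.091776i) × (-0.350220-0.097017i) = -0.059154+0.018222i  (running Σ = -0.211717-0.034702i)
  m=-4: (+0.125806-0.237442i) × (-0.027614+0.047091i) = +0.007707+0.012481i  (running Σ = -0.204010-0.022221i)
  m=-3: (+0.007573+0.277609i) × (-0.230104-0.232446i) = +0.062787-0.065639i  (running Σ = -0.141223-0.087860i)
  m=-2: (+0.083622+0.138941i) × (-0.050432+0.028891i) = -0.008231-0.004591i  (running Σ = -0.149455-0.092451i)
  m=-1: (-0.261951-0.148079i) × (-0.080742-0.303381i) = -0.023774+0.091427i  (running Σ = -0.173229-0.001024i)
  m=0: (-0.128558-0.000000i) × (-0.059163+0.000000i) = +0.007606+0.000000i  (running Σ = -0.165623-0.001024i)
  m=1: (+0.261951-0.148079i) × (+0.080742-0.303381i) = -0.023774-0.091427i  (running Σ = -0.189397-0.092451i)
  m=2: (+0.083622-0.138941i) × (-0.050432-0.028891i) = -0.008231+0.004591i  (running Σ = -0.197628-0.087860i)
  m=3: (-0.007573+0.277609i) × (+0.230104-0.232446i) = +0.062787+0.065639i  (running Σ = -0.134841-0.022221i)
  m=4: (+0.125806+0.237442i) × (-0.027614-0.047091i) = +0.007707-0.012481i  (running Σ = -0.127134-0.034702i)
  m=5: (-0.143481-0.091776i) × (+0.350220-0.097017i) = -0.059154-0.018222i  (running Σ = -0.186287-0.052923i)
  m=6: (-0.442979-0.024188i) × (-0.000471-0.046487i) = -0.000916+0.020604i  (running Σ = -0.187203-0.032319i)
  m=7: (-0.278460+0.137948i) × (+0.483447+0.123434i) = -0.151648+0.032319i  (running Σ = -0.338851-0.000000i)
Accumulated sum -0.338851-0.000000i; after 4π/(2l+1) scaling, -0.283875-0.000000i ⇒ P_7 = -0.283875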